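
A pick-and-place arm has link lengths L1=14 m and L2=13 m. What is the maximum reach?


Given: L1 = 14 m, L2 = 13 m
For a 2-link planar arm, max reach = L1 + L2 (fully extended)
Max reach = 14 + 13
Max reach = 27 m

27 m


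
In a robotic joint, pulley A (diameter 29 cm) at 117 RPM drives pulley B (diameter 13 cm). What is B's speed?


Given: D1 = 29 cm, w1 = 117 RPM, D2 = 13 cm
Using D1*w1 = D2*w2
w2 = D1*w1 / D2
w2 = 29*117 / 13
w2 = 3393 / 13
w2 = 261 RPM

261 RPM


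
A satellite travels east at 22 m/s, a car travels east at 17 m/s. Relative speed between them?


Given: v_A = 22 m/s east, v_B = 17 m/s east
Both move in the same direction; relative speed = |v_A - v_B|
|22 - 17| = |5|
= 5 m/s

5 m/s


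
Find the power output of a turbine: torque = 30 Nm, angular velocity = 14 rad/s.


Given: tau = 30 Nm, omega = 14 rad/s
Using P = tau * omega
P = 30 * 14
P = 420 W

420 W


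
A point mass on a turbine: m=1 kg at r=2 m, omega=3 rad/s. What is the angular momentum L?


Given: m = 1 kg, r = 2 m, omega = 3 rad/s
For a point mass: I = m*r^2
I = 1*2^2 = 1*4 = 4
L = I*omega = 4*3
L = 12 kg*m^2/s

12 kg*m^2/s


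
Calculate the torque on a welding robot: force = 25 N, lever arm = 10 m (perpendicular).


Given: F = 25 N, r = 10 m, angle = 90 deg (perpendicular)
Using tau = F * r * sin(90)
sin(90) = 1
tau = 25 * 10 * 1
tau = 250 Nm

250 Nm


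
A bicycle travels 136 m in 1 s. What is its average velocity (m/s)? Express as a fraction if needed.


Given: distance d = 136 m, time t = 1 s
Using v = d / t
v = 136 / 1
v = 136 m/s

136 m/s


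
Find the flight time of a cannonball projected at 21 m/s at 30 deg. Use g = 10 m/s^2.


Given: v0 = 21 m/s, theta = 30 deg, g = 10 m/s^2
sin(30) = 1/2
Using T = 2*v0*sin(theta) / g
T = 2*21*1/2 / 10
T = 21 / 10
T = 21/10 s

21/10 s


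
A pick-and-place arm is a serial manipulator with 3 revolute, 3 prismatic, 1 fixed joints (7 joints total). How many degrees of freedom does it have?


Given: serial robot with 3 revolute, 3 prismatic, 1 fixed joints
DOF contribution per joint type: revolute=1, prismatic=1, spherical=3, fixed=0
DOF = 3*1 + 3*1 + 1*0
DOF = 6

6


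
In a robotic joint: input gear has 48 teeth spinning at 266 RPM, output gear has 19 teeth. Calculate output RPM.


Given: N1 = 48 teeth, w1 = 266 RPM, N2 = 19 teeth
Using N1*w1 = N2*w2
w2 = N1*w1 / N2
w2 = 48*266 / 19
w2 = 12768 / 19
w2 = 672 RPM

672 RPM


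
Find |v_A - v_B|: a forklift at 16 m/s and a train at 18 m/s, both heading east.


Given: v_A = 16 m/s east, v_B = 18 m/s east
Both move in the same direction; relative speed = |v_A - v_B|
|16 - 18| = |-2|
= 2 m/s

2 m/s


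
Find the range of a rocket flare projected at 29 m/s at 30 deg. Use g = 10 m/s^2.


Given: v0 = 29 m/s, theta = 30 deg, g = 10 m/s^2
sin(2*30) = sin(60) = sqrt(3)/2
Using R = v0^2 * sin(2*theta) / g
R = 29^2 * (sqrt(3)/2) / 10
R = 841 * sqrt(3) / 20
R = 841/20*sqrt(3) m

841/20*sqrt(3) m


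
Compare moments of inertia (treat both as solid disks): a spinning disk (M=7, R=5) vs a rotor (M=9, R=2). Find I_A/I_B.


Given: M1=7 kg, R1=5 m, M2=9 kg, R2=2 m
For a disk: I = (1/2)*M*R^2, so I_A/I_B = (M1*R1^2)/(M2*R2^2)
M1*R1^2 = 7*25 = 175
M2*R2^2 = 9*4 = 36
I_A/I_B = 175/36 = 175/36

175/36


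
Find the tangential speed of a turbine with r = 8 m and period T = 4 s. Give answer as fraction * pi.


Given: radius r = 8 m, period T = 4 s
Using v = 2*pi*r / T
v = 2*pi*8 / 4
v = 16*pi / 4
v = 4*pi m/s

4*pi m/s


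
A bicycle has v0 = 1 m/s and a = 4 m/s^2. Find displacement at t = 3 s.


Given: v0 = 1 m/s, a = 4 m/s^2, t = 3 s
Using s = v0*t + (1/2)*a*t^2
s = 1*3 + (1/2)*4*3^2
s = 3 + (1/2)*36
s = 3 + 18
s = 21

21 m


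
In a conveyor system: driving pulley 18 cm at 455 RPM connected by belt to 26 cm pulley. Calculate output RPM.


Given: D1 = 18 cm, w1 = 455 RPM, D2 = 26 cm
Using D1*w1 = D2*w2
w2 = D1*w1 / D2
w2 = 18*455 / 26
w2 = 8190 / 26
w2 = 315 RPM

315 RPM


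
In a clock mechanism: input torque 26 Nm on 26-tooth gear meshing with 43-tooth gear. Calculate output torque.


Given: N1 = 26, N2 = 43, T1 = 26 Nm
Using T2/T1 = N2/N1
T2 = T1 * N2 / N1
T2 = 26 * 43 / 26
T2 = 1118 / 26
T2 = 43 Nm

43 Nm


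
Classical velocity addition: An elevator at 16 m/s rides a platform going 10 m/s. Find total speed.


Given: object velocity = 16 m/s, platform velocity = 10 m/s (same direction)
Using classical velocity addition: v_total = v_object + v_platform
v_total = 16 + 10
v_total = 26 m/s

26 m/s


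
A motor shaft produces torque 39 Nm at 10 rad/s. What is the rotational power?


Given: tau = 39 Nm, omega = 10 rad/s
Using P = tau * omega
P = 39 * 10
P = 390 W

390 W


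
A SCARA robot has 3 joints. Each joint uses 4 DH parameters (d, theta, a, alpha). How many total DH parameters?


Given: 3 joints, 4 DH parameters per joint (d, theta, a, alpha)
Total DH parameters = number_of_joints * 4
Total = 3 * 4
Total = 12

12


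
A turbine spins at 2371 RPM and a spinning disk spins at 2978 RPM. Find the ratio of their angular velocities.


Given: RPM_A = 2371, RPM_B = 2978
omega = 2*pi*RPM/60, so omega_A/omega_B = RPM_A / RPM_B
omega_A/omega_B = 2371 / 2978
omega_A/omega_B = 2371/2978

2371/2978


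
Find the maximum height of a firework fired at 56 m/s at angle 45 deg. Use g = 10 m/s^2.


Given: v0 = 56 m/s, theta = 45 deg, g = 10 m/s^2
sin^2(45) = 1/2
Using H = v0^2 * sin^2(theta) / (2*g)
H = 56^2 * 1/2 / (2*10)
H = 3136 * 1/2 / 20
H = 1568 / 20
H = 392/5 m

392/5 m


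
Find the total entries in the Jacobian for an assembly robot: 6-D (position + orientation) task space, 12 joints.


Given: task space dimension = 6, joints = 12
Jacobian is a 6 x 12 matrix
Total entries = rows * columns
Total = 6 * 12
Total = 72

72


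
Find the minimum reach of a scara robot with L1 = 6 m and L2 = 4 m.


Given: L1 = 6 m, L2 = 4 m
For a 2-link planar arm, min reach = |L1 - L2| (second link folded back)
Min reach = |6 - 4|
Min reach = 2 m

2 m


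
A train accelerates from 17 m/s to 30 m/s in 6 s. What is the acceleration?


Given: initial velocity v0 = 17 m/s, final velocity v = 30 m/s, time t = 6 s
Using a = (v - v0) / t
a = (30 - 17) / 6
a = 13 / 6
a = 13/6 m/s^2

13/6 m/s^2


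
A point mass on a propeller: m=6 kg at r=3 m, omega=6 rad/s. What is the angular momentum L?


Given: m = 6 kg, r = 3 m, omega = 6 rad/s
For a point mass: I = m*r^2
I = 6*3^2 = 6*9 = 54
L = I*omega = 54*6
L = 324 kg*m^2/s

324 kg*m^2/s


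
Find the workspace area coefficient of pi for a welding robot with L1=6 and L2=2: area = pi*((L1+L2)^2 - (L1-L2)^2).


Given: L1 = 6, L2 = 2
(L1+L2)^2 = (8)^2 = 64
(L1-L2)^2 = (4)^2 = 16
Difference = 64 - 16 = 48
This equals 4*L1*L2 = 4*6*2 = 48
Workspace area = 48*pi

48


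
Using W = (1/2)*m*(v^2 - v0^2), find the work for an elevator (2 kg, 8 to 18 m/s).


Given: m = 2 kg, v0 = 8 m/s, v = 18 m/s
Using W = (1/2)*m*(v^2 - v0^2)
v^2 = 18^2 = 324
v0^2 = 8^2 = 64
v^2 - v0^2 = 324 - 64 = 260
W = (1/2)*2*260 = 260 J

260 J


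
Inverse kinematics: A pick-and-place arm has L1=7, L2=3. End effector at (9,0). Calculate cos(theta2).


Given: L1 = 7, L2 = 3, target (x, y) = (9, 0)
Using cos(theta2) = (x^2 + y^2 - L1^2 - L2^2) / (2*L1*L2)
x^2 + y^2 = 9^2 + 0 = 81
L1^2 + L2^2 = 49 + 9 = 58
Numerator = 81 - 58 = 23
Denominator = 2*7*3 = 42
cos(theta2) = 23/42 = 23/42

23/42


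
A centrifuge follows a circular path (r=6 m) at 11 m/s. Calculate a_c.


Given: v = 11 m/s, r = 6 m
Using a_c = v^2 / r
a_c = 11^2 / 6
a_c = 121 / 6
a_c = 121/6 m/s^2

121/6 m/s^2


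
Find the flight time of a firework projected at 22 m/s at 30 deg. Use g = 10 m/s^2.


Given: v0 = 22 m/s, theta = 30 deg, g = 10 m/s^2
sin(30) = 1/2
Using T = 2*v0*sin(theta) / g
T = 2*22*1/2 / 10
T = 22 / 10
T = 11/5 s

11/5 s


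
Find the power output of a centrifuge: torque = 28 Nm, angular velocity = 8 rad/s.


Given: tau = 28 Nm, omega = 8 rad/s
Using P = tau * omega
P = 28 * 8
P = 224 W

224 W


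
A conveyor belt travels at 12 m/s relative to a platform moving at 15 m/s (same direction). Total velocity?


Given: object velocity = 12 m/s, platform velocity = 15 m/s (same direction)
Using classical velocity addition: v_total = v_object + v_platform
v_total = 12 + 15
v_total = 27 m/s

27 m/s


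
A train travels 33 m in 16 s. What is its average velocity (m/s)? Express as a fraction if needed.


Given: distance d = 33 m, time t = 16 s
Using v = d / t
v = 33 / 16
v = 33/16 m/s

33/16 m/s


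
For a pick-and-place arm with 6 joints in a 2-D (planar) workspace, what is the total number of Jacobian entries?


Given: task space dimension = 2, joints = 6
Jacobian is a 2 x 6 matrix
Total entries = rows * columns
Total = 2 * 6
Total = 12

12


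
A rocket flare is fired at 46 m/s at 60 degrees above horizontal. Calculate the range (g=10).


Given: v0 = 46 m/s, theta = 60 deg, g = 10 m/s^2
sin(2*60) = sin(120) = sqrt(3)/2
Using R = v0^2 * sin(2*theta) / g
R = 46^2 * (sqrt(3)/2) / 10
R = 2116 * sqrt(3) / 20
R = 529/5*sqrt(3) m

529/5*sqrt(3) m


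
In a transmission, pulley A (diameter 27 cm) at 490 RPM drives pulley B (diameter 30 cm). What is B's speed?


Given: D1 = 27 cm, w1 = 490 RPM, D2 = 30 cm
Using D1*w1 = D2*w2
w2 = D1*w1 / D2
w2 = 27*490 / 30
w2 = 13230 / 30
w2 = 441 RPM

441 RPM


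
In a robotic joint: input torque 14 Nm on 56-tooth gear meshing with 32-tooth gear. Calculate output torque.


Given: N1 = 56, N2 = 32, T1 = 14 Nm
Using T2/T1 = N2/N1
T2 = T1 * N2 / N1
T2 = 14 * 32 / 56
T2 = 448 / 56
T2 = 8 Nm

8 Nm


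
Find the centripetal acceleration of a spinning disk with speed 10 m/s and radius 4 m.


Given: v = 10 m/s, r = 4 m
Using a_c = v^2 / r
a_c = 10^2 / 4
a_c = 100 / 4
a_c = 25 m/s^2

25 m/s^2


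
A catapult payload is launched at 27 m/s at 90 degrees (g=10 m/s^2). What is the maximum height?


Given: v0 = 27 m/s, theta = 90 deg, g = 10 m/s^2
sin^2(90) = 1
Using H = v0^2 * sin^2(theta) / (2*g)
H = 27^2 * 1 / (2*10)
H = 729 * 1 / 20
H = 729 / 20
H = 729/20 m

729/20 m


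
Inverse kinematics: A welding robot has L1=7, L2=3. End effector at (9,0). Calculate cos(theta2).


Given: L1 = 7, L2 = 3, target (x, y) = (9, 0)
Using cos(theta2) = (x^2 + y^2 - L1^2 - L2^2) / (2*L1*L2)
x^2 + y^2 = 9^2 + 0 = 81
L1^2 + L2^2 = 49 + 9 = 58
Numerator = 81 - 58 = 23
Denominator = 2*7*3 = 42
cos(theta2) = 23/42 = 23/42

23/42


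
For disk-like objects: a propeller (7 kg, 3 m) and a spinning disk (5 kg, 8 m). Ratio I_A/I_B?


Given: M1=7 kg, R1=3 m, M2=5 kg, R2=8 m
For a disk: I = (1/2)*M*R^2, so I_A/I_B = (M1*R1^2)/(M2*R2^2)
M1*R1^2 = 7*9 = 63
M2*R2^2 = 5*64 = 320
I_A/I_B = 63/320 = 63/320

63/320


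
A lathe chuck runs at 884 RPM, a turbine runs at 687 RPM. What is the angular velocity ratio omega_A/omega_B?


Given: RPM_A = 884, RPM_B = 687
omega = 2*pi*RPM/60, so omega_A/omega_B = RPM_A / RPM_B
omega_A/omega_B = 884 / 687
omega_A/omega_B = 884/687

884/687


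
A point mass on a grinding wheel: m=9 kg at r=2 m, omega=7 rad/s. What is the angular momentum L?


Given: m = 9 kg, r = 2 m, omega = 7 rad/s
For a point mass: I = m*r^2
I = 9*2^2 = 9*4 = 36
L = I*omega = 36*7
L = 252 kg*m^2/s

252 kg*m^2/s


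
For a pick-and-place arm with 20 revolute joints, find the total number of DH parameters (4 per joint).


Given: 20 joints, 4 DH parameters per joint (d, theta, a, alpha)
Total DH parameters = number_of_joints * 4
Total = 20 * 4
Total = 80

80


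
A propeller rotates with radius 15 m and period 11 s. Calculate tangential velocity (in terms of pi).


Given: radius r = 15 m, period T = 11 s
Using v = 2*pi*r / T
v = 2*pi*15 / 11
v = 30*pi / 11
v = 30/11*pi m/s

30/11*pi m/s


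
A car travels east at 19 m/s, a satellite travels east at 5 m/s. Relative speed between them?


Given: v_A = 19 m/s east, v_B = 5 m/s east
Both move in the same direction; relative speed = |v_A - v_B|
|19 - 5| = |14|
= 14 m/s

14 m/s


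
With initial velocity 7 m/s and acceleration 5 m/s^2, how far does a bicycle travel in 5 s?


Given: v0 = 7 m/s, a = 5 m/s^2, t = 5 s
Using s = v0*t + (1/2)*a*t^2
s = 7*5 + (1/2)*5*5^2
s = 35 + (1/2)*125
s = 35 + 125/2
s = 195/2

195/2 m


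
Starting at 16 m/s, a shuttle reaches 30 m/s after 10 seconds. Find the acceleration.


Given: initial velocity v0 = 16 m/s, final velocity v = 30 m/s, time t = 10 s
Using a = (v - v0) / t
a = (30 - 16) / 10
a = 14 / 10
a = 7/5 m/s^2

7/5 m/s^2


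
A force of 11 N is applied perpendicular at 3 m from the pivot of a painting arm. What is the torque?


Given: F = 11 N, r = 3 m, angle = 90 deg (perpendicular)
Using tau = F * r * sin(90)
sin(90) = 1
tau = 11 * 3 * 1
tau = 33 Nm

33 Nm


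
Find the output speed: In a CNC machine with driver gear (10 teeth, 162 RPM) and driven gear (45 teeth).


Given: N1 = 10 teeth, w1 = 162 RPM, N2 = 45 teeth
Using N1*w1 = N2*w2
w2 = N1*w1 / N2
w2 = 10*162 / 45
w2 = 1620 / 45
w2 = 36 RPM

36 RPM


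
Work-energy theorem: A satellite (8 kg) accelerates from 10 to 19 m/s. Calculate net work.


Given: m = 8 kg, v0 = 10 m/s, v = 19 m/s
Using W = (1/2)*m*(v^2 - v0^2)
v^2 = 19^2 = 361
v0^2 = 10^2 = 100
v^2 - v0^2 = 361 - 100 = 261
W = (1/2)*8*261 = 1044 J

1044 J


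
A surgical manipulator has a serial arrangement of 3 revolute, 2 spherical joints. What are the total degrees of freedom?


Given: serial robot with 3 revolute, 2 spherical joints
DOF contribution per joint type: revolute=1, prismatic=1, spherical=3, fixed=0
DOF = 3*1 + 2*3
DOF = 9

9


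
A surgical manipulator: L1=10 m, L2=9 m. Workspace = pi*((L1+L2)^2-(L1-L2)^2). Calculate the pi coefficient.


Given: L1 = 10, L2 = 9
(L1+L2)^2 = (19)^2 = 361
(L1-L2)^2 = (1)^2 = 1
Difference = 361 - 1 = 360
This equals 4*L1*L2 = 4*10*9 = 360
Workspace area = 360*pi

360


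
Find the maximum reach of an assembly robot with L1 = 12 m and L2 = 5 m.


Given: L1 = 12 m, L2 = 5 m
For a 2-link planar arm, max reach = L1 + L2 (fully extended)
Max reach = 12 + 5
Max reach = 17 m

17 m


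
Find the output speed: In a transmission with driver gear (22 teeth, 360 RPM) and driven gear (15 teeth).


Given: N1 = 22 teeth, w1 = 360 RPM, N2 = 15 teeth
Using N1*w1 = N2*w2
w2 = N1*w1 / N2
w2 = 22*360 / 15
w2 = 7920 / 15
w2 = 528 RPM

528 RPM


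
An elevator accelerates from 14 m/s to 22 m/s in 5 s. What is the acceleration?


Given: initial velocity v0 = 14 m/s, final velocity v = 22 m/s, time t = 5 s
Using a = (v - v0) / t
a = (22 - 14) / 5
a = 8 / 5
a = 8/5 m/s^2

8/5 m/s^2


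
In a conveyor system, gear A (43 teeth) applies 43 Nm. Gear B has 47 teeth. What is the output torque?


Given: N1 = 43, N2 = 47, T1 = 43 Nm
Using T2/T1 = N2/N1
T2 = T1 * N2 / N1
T2 = 43 * 47 / 43
T2 = 2021 / 43
T2 = 47 Nm

47 Nm


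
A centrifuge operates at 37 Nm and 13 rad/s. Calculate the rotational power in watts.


Given: tau = 37 Nm, omega = 13 rad/s
Using P = tau * omega
P = 37 * 13
P = 481 W

481 W


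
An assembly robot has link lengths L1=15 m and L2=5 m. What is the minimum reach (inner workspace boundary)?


Given: L1 = 15 m, L2 = 5 m
For a 2-link planar arm, min reach = |L1 - L2| (second link folded back)
Min reach = |15 - 5|
Min reach = 10 m

10 m


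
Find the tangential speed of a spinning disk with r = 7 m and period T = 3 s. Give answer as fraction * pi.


Given: radius r = 7 m, period T = 3 s
Using v = 2*pi*r / T
v = 2*pi*7 / 3
v = 14*pi / 3
v = 14/3*pi m/s

14/3*pi m/s


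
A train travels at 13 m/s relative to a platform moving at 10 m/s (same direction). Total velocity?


Given: object velocity = 13 m/s, platform velocity = 10 m/s (same direction)
Using classical velocity addition: v_total = v_object + v_platform
v_total = 13 + 10
v_total = 23 m/s

23 m/s


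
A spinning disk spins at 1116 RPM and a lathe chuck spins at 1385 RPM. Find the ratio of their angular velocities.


Given: RPM_A = 1116, RPM_B = 1385
omega = 2*pi*RPM/60, so omega_A/omega_B = RPM_A / RPM_B
omega_A/omega_B = 1116 / 1385
omega_A/omega_B = 1116/1385

1116/1385


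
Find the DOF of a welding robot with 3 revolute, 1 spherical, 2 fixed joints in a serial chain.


Given: serial robot with 3 revolute, 1 spherical, 2 fixed joints
DOF contribution per joint type: revolute=1, prismatic=1, spherical=3, fixed=0
DOF = 3*1 + 1*3 + 2*0
DOF = 6

6


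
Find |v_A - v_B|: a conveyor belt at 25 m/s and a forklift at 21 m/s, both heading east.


Given: v_A = 25 m/s east, v_B = 21 m/s east
Both move in the same direction; relative speed = |v_A - v_B|
|25 - 21| = |4|
= 4 m/s

4 m/s


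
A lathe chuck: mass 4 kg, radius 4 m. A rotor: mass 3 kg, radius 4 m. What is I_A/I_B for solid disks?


Given: M1=4 kg, R1=4 m, M2=3 kg, R2=4 m
For a disk: I = (1/2)*M*R^2, so I_A/I_B = (M1*R1^2)/(M2*R2^2)
M1*R1^2 = 4*16 = 64
M2*R2^2 = 3*16 = 48
I_A/I_B = 64/48 = 4/3

4/3


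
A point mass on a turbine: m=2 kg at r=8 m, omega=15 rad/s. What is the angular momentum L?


Given: m = 2 kg, r = 8 m, omega = 15 rad/s
For a point mass: I = m*r^2
I = 2*8^2 = 2*64 = 128
L = I*omega = 128*15
L = 1920 kg*m^2/s

1920 kg*m^2/s


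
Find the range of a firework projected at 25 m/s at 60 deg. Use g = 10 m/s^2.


Given: v0 = 25 m/s, theta = 60 deg, g = 10 m/s^2
sin(2*60) = sin(120) = sqrt(3)/2
Using R = v0^2 * sin(2*theta) / g
R = 25^2 * (sqrt(3)/2) / 10
R = 625 * sqrt(3) / 20
R = 125/4*sqrt(3) m

125/4*sqrt(3) m


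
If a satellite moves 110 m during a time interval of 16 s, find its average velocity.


Given: distance d = 110 m, time t = 16 s
Using v = d / t
v = 110 / 16
v = 55/8 m/s

55/8 m/s


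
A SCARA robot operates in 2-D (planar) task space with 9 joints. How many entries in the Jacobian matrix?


Given: task space dimension = 2, joints = 9
Jacobian is a 2 x 9 matrix
Total entries = rows * columns
Total = 2 * 9
Total = 18

18


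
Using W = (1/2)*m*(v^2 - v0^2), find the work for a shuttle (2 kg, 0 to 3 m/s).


Given: m = 2 kg, v0 = 0 m/s, v = 3 m/s
Using W = (1/2)*m*(v^2 - v0^2)
v^2 = 3^2 = 9
v0^2 = 0^2 = 0
v^2 - v0^2 = 9 - 0 = 9
W = (1/2)*2*9 = 9 J

9 J


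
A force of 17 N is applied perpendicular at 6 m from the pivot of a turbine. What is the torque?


Given: F = 17 N, r = 6 m, angle = 90 deg (perpendicular)
Using tau = F * r * sin(90)
sin(90) = 1
tau = 17 * 6 * 1
tau = 102 Nm

102 Nm


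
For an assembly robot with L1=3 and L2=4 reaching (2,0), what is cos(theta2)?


Given: L1 = 3, L2 = 4, target (x, y) = (2, 0)
Using cos(theta2) = (x^2 + y^2 - L1^2 - L2^2) / (2*L1*L2)
x^2 + y^2 = 2^2 + 0 = 4
L1^2 + L2^2 = 9 + 16 = 25
Numerator = 4 - 25 = -21
Denominator = 2*3*4 = 24
cos(theta2) = -21/24 = -7/8

-7/8


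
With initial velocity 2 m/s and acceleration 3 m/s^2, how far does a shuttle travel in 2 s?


Given: v0 = 2 m/s, a = 3 m/s^2, t = 2 s
Using s = v0*t + (1/2)*a*t^2
s = 2*2 + (1/2)*3*2^2
s = 4 + (1/2)*12
s = 4 + 6
s = 10

10 m


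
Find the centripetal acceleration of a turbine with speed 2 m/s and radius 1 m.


Given: v = 2 m/s, r = 1 m
Using a_c = v^2 / r
a_c = 2^2 / 1
a_c = 4 / 1
a_c = 4 m/s^2

4 m/s^2


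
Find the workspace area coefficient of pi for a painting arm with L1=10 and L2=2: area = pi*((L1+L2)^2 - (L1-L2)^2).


Given: L1 = 10, L2 = 2
(L1+L2)^2 = (12)^2 = 144
(L1-L2)^2 = (8)^2 = 64
Difference = 144 - 64 = 80
This equals 4*L1*L2 = 4*10*2 = 80
Workspace area = 80*pi

80


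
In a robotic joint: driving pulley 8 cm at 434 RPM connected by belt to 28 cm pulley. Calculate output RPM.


Given: D1 = 8 cm, w1 = 434 RPM, D2 = 28 cm
Using D1*w1 = D2*w2
w2 = D1*w1 / D2
w2 = 8*434 / 28
w2 = 3472 / 28
w2 = 124 RPM

124 RPM


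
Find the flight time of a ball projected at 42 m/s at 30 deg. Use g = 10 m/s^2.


Given: v0 = 42 m/s, theta = 30 deg, g = 10 m/s^2
sin(30) = 1/2
Using T = 2*v0*sin(theta) / g
T = 2*42*1/2 / 10
T = 42 / 10
T = 21/5 s

21/5 s


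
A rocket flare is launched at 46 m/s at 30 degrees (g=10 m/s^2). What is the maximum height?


Given: v0 = 46 m/s, theta = 30 deg, g = 10 m/s^2
sin^2(30) = 1/4
Using H = v0^2 * sin^2(theta) / (2*g)
H = 46^2 * 1/4 / (2*10)
H = 2116 * 1/4 / 20
H = 529 / 20
H = 529/20 m

529/20 m


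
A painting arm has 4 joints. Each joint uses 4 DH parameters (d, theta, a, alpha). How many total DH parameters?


Given: 4 joints, 4 DH parameters per joint (d, theta, a, alpha)
Total DH parameters = number_of_joints * 4
Total = 4 * 4
Total = 16

16


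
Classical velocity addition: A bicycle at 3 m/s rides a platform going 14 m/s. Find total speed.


Given: object velocity = 3 m/s, platform velocity = 14 m/s (same direction)
Using classical velocity addition: v_total = v_object + v_platform
v_total = 3 + 14
v_total = 17 m/s

17 m/s


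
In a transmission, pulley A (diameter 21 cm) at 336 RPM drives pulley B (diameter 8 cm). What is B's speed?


Given: D1 = 21 cm, w1 = 336 RPM, D2 = 8 cm
Using D1*w1 = D2*w2
w2 = D1*w1 / D2
w2 = 21*336 / 8
w2 = 7056 / 8
w2 = 882 RPM

882 RPM


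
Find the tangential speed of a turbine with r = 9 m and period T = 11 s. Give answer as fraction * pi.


Given: radius r = 9 m, period T = 11 s
Using v = 2*pi*r / T
v = 2*pi*9 / 11
v = 18*pi / 11
v = 18/11*pi m/s

18/11*pi m/s


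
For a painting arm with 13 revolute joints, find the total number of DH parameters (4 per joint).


Given: 13 joints, 4 DH parameters per joint (d, theta, a, alpha)
Total DH parameters = number_of_joints * 4
Total = 13 * 4
Total = 52

52


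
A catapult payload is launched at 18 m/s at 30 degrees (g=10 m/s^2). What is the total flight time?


Given: v0 = 18 m/s, theta = 30 deg, g = 10 m/s^2
sin(30) = 1/2
Using T = 2*v0*sin(theta) / g
T = 2*18*1/2 / 10
T = 18 / 10
T = 9/5 s

9/5 s


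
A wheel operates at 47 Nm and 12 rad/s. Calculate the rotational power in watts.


Given: tau = 47 Nm, omega = 12 rad/s
Using P = tau * omega
P = 47 * 12
P = 564 W

564 W


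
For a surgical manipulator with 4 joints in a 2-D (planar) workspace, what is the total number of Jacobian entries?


Given: task space dimension = 2, joints = 4
Jacobian is a 2 x 4 matrix
Total entries = rows * columns
Total = 2 * 4
Total = 8

8


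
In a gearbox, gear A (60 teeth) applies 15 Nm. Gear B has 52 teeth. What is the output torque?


Given: N1 = 60, N2 = 52, T1 = 15 Nm
Using T2/T1 = N2/N1
T2 = T1 * N2 / N1
T2 = 15 * 52 / 60
T2 = 780 / 60
T2 = 13 Nm

13 Nm


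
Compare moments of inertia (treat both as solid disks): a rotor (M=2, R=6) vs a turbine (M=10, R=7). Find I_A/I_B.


Given: M1=2 kg, R1=6 m, M2=10 kg, R2=7 m
For a disk: I = (1/2)*M*R^2, so I_A/I_B = (M1*R1^2)/(M2*R2^2)
M1*R1^2 = 2*36 = 72
M2*R2^2 = 10*49 = 490
I_A/I_B = 72/490 = 36/245

36/245


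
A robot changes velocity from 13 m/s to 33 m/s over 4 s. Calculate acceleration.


Given: initial velocity v0 = 13 m/s, final velocity v = 33 m/s, time t = 4 s
Using a = (v - v0) / t
a = (33 - 13) / 4
a = 20 / 4
a = 5 m/s^2

5 m/s^2


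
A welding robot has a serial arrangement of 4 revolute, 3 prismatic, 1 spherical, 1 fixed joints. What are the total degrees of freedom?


Given: serial robot with 4 revolute, 3 prismatic, 1 spherical, 1 fixed joints
DOF contribution per joint type: revolute=1, prismatic=1, spherical=3, fixed=0
DOF = 4*1 + 3*1 + 1*3 + 1*0
DOF = 10

10


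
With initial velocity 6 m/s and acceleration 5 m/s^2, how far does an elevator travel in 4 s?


Given: v0 = 6 m/s, a = 5 m/s^2, t = 4 s
Using s = v0*t + (1/2)*a*t^2
s = 6*4 + (1/2)*5*4^2
s = 24 + (1/2)*80
s = 24 + 40
s = 64

64 m


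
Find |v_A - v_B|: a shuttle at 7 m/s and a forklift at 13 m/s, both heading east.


Given: v_A = 7 m/s east, v_B = 13 m/s east
Both move in the same direction; relative speed = |v_A - v_B|
|7 - 13| = |-6|
= 6 m/s

6 m/s


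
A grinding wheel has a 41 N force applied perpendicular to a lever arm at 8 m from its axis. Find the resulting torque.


Given: F = 41 N, r = 8 m, angle = 90 deg (perpendicular)
Using tau = F * r * sin(90)
sin(90) = 1
tau = 41 * 8 * 1
tau = 328 Nm

328 Nm


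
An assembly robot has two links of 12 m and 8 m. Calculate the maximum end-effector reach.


Given: L1 = 12 m, L2 = 8 m
For a 2-link planar arm, max reach = L1 + L2 (fully extended)
Max reach = 12 + 8
Max reach = 20 m

20 m


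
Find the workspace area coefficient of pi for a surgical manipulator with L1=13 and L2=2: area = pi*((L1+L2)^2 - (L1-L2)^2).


Given: L1 = 13, L2 = 2
(L1+L2)^2 = (15)^2 = 225
(L1-L2)^2 = (11)^2 = 121
Difference = 225 - 121 = 104
This equals 4*L1*L2 = 4*13*2 = 104
Workspace area = 104*pi

104


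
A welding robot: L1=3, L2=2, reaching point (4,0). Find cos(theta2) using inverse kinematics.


Given: L1 = 3, L2 = 2, target (x, y) = (4, 0)
Using cos(theta2) = (x^2 + y^2 - L1^2 - L2^2) / (2*L1*L2)
x^2 + y^2 = 4^2 + 0 = 16
L1^2 + L2^2 = 9 + 4 = 13
Numerator = 16 - 13 = 3
Denominator = 2*3*2 = 12
cos(theta2) = 3/12 = 1/4

1/4


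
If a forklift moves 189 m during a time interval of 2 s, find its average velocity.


Given: distance d = 189 m, time t = 2 s
Using v = d / t
v = 189 / 2
v = 189/2 m/s

189/2 m/s


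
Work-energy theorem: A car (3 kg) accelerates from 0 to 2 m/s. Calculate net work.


Given: m = 3 kg, v0 = 0 m/s, v = 2 m/s
Using W = (1/2)*m*(v^2 - v0^2)
v^2 = 2^2 = 4
v0^2 = 0^2 = 0
v^2 - v0^2 = 4 - 0 = 4
W = (1/2)*3*4 = 6 J

6 J


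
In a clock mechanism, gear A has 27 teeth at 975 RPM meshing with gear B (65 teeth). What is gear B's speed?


Given: N1 = 27 teeth, w1 = 975 RPM, N2 = 65 teeth
Using N1*w1 = N2*w2
w2 = N1*w1 / N2
w2 = 27*975 / 65
w2 = 26325 / 65
w2 = 405 RPM

405 RPM


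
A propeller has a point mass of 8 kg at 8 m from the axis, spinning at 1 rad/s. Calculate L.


Given: m = 8 kg, r = 8 m, omega = 1 rad/s
For a point mass: I = m*r^2
I = 8*8^2 = 8*64 = 512
L = I*omega = 512*1
L = 512 kg*m^2/s

512 kg*m^2/s


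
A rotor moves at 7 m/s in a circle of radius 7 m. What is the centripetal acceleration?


Given: v = 7 m/s, r = 7 m
Using a_c = v^2 / r
a_c = 7^2 / 7
a_c = 49 / 7
a_c = 7 m/s^2

7 m/s^2


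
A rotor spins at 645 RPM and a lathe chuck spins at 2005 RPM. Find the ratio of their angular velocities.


Given: RPM_A = 645, RPM_B = 2005
omega = 2*pi*RPM/60, so omega_A/omega_B = RPM_A / RPM_B
omega_A/omega_B = 645 / 2005
omega_A/omega_B = 129/401

129/401


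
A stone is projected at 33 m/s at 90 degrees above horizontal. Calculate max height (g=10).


Given: v0 = 33 m/s, theta = 90 deg, g = 10 m/s^2
sin^2(90) = 1
Using H = v0^2 * sin^2(theta) / (2*g)
H = 33^2 * 1 / (2*10)
H = 1089 * 1 / 20
H = 1089 / 20
H = 1089/20 m

1089/20 m


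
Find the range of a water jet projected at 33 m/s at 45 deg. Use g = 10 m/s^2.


Given: v0 = 33 m/s, theta = 45 deg, g = 10 m/s^2
sin(2*45) = sin(90) = 1
Using R = v0^2 * sin(2*theta) / g
R = 33^2 * 1 / 10
R = 1089 / 10
R = 1089/10 m

1089/10 m


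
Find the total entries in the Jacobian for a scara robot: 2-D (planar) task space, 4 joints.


Given: task space dimension = 2, joints = 4
Jacobian is a 2 x 4 matrix
Total entries = rows * columns
Total = 2 * 4
Total = 8

8


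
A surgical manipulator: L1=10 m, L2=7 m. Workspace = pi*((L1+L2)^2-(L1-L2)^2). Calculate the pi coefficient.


Given: L1 = 10, L2 = 7
(L1+L2)^2 = (17)^2 = 289
(L1-L2)^2 = (3)^2 = 9
Difference = 289 - 9 = 280
This equals 4*L1*L2 = 4*10*7 = 280
Workspace area = 280*pi

280


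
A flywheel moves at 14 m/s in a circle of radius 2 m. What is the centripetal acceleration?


Given: v = 14 m/s, r = 2 m
Using a_c = v^2 / r
a_c = 14^2 / 2
a_c = 196 / 2
a_c = 98 m/s^2

98 m/s^2


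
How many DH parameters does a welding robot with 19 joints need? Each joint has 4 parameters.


Given: 19 joints, 4 DH parameters per joint (d, theta, a, alpha)
Total DH parameters = number_of_joints * 4
Total = 19 * 4
Total = 76

76


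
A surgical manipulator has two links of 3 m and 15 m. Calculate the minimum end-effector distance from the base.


Given: L1 = 3 m, L2 = 15 m
For a 2-link planar arm, min reach = |L1 - L2| (second link folded back)
Min reach = |3 - 15|
Min reach = 12 m

12 m


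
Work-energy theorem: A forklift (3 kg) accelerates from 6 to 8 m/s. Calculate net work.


Given: m = 3 kg, v0 = 6 m/s, v = 8 m/s
Using W = (1/2)*m*(v^2 - v0^2)
v^2 = 8^2 = 64
v0^2 = 6^2 = 36
v^2 - v0^2 = 64 - 36 = 28
W = (1/2)*3*28 = 42 J

42 J


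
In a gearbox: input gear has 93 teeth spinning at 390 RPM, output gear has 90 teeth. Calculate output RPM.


Given: N1 = 93 teeth, w1 = 390 RPM, N2 = 90 teeth
Using N1*w1 = N2*w2
w2 = N1*w1 / N2
w2 = 93*390 / 90
w2 = 36270 / 90
w2 = 403 RPM

403 RPM


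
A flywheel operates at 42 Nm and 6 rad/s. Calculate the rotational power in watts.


Given: tau = 42 Nm, omega = 6 rad/s
Using P = tau * omega
P = 42 * 6
P = 252 W

252 W


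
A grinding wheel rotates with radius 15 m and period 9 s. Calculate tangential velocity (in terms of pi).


Given: radius r = 15 m, period T = 9 s
Using v = 2*pi*r / T
v = 2*pi*15 / 9
v = 30*pi / 9
v = 10/3*pi m/s

10/3*pi m/s


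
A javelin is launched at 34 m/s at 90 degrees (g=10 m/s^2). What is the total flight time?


Given: v0 = 34 m/s, theta = 90 deg, g = 10 m/s^2
sin(90) = 1
Using T = 2*v0*sin(theta) / g
T = 2*34*1 / 10
T = 68 / 10
T = 34/5 s

34/5 s


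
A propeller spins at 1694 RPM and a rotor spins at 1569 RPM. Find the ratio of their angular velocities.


Given: RPM_A = 1694, RPM_B = 1569
omega = 2*pi*RPM/60, so omega_A/omega_B = RPM_A / RPM_B
omega_A/omega_B = 1694 / 1569
omega_A/omega_B = 1694/1569

1694/1569


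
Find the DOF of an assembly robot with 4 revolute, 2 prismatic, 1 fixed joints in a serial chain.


Given: serial robot with 4 revolute, 2 prismatic, 1 fixed joints
DOF contribution per joint type: revolute=1, prismatic=1, spherical=3, fixed=0
DOF = 4*1 + 2*1 + 1*0
DOF = 6

6


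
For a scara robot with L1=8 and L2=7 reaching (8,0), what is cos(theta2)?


Given: L1 = 8, L2 = 7, target (x, y) = (8, 0)
Using cos(theta2) = (x^2 + y^2 - L1^2 - L2^2) / (2*L1*L2)
x^2 + y^2 = 8^2 + 0 = 64
L1^2 + L2^2 = 64 + 49 = 113
Numerator = 64 - 113 = -49
Denominator = 2*8*7 = 112
cos(theta2) = -49/112 = -7/16

-7/16


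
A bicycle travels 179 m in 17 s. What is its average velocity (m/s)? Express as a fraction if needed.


Given: distance d = 179 m, time t = 17 s
Using v = d / t
v = 179 / 17
v = 179/17 m/s

179/17 m/s


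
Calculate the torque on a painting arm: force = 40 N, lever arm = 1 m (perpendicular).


Given: F = 40 N, r = 1 m, angle = 90 deg (perpendicular)
Using tau = F * r * sin(90)
sin(90) = 1
tau = 40 * 1 * 1
tau = 40 Nm

40 Nm


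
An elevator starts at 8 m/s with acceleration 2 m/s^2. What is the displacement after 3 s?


Given: v0 = 8 m/s, a = 2 m/s^2, t = 3 s
Using s = v0*t + (1/2)*a*t^2
s = 8*3 + (1/2)*2*3^2
s = 24 + (1/2)*18
s = 24 + 9
s = 33

33 m


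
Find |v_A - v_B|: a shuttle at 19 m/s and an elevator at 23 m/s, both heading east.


Given: v_A = 19 m/s east, v_B = 23 m/s east
Both move in the same direction; relative speed = |v_A - v_B|
|19 - 23| = |-4|
= 4 m/s

4 m/s


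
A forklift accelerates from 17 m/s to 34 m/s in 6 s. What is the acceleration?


Given: initial velocity v0 = 17 m/s, final velocity v = 34 m/s, time t = 6 s
Using a = (v - v0) / t
a = (34 - 17) / 6
a = 17 / 6
a = 17/6 m/s^2

17/6 m/s^2


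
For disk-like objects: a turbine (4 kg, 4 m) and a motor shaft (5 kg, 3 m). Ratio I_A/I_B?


Given: M1=4 kg, R1=4 m, M2=5 kg, R2=3 m
For a disk: I = (1/2)*M*R^2, so I_A/I_B = (M1*R1^2)/(M2*R2^2)
M1*R1^2 = 4*16 = 64
M2*R2^2 = 5*9 = 45
I_A/I_B = 64/45 = 64/45

64/45


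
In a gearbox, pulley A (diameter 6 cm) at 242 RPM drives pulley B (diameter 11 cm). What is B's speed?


Given: D1 = 6 cm, w1 = 242 RPM, D2 = 11 cm
Using D1*w1 = D2*w2
w2 = D1*w1 / D2
w2 = 6*242 / 11
w2 = 1452 / 11
w2 = 132 RPM

132 RPM


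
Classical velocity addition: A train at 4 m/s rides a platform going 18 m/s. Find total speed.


Given: object velocity = 4 m/s, platform velocity = 18 m/s (same direction)
Using classical velocity addition: v_total = v_object + v_platform
v_total = 4 + 18
v_total = 22 m/s

22 m/s


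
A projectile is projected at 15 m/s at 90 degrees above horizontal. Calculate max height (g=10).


Given: v0 = 15 m/s, theta = 90 deg, g = 10 m/s^2
sin^2(90) = 1
Using H = v0^2 * sin^2(theta) / (2*g)
H = 15^2 * 1 / (2*10)
H = 225 * 1 / 20
H = 225 / 20
H = 45/4 m

45/4 m


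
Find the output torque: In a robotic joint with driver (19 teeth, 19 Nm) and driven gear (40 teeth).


Given: N1 = 19, N2 = 40, T1 = 19 Nm
Using T2/T1 = N2/N1
T2 = T1 * N2 / N1
T2 = 19 * 40 / 19
T2 = 760 / 19
T2 = 40 Nm

40 Nm


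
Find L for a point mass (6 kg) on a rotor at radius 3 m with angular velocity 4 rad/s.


Given: m = 6 kg, r = 3 m, omega = 4 rad/s
For a point mass: I = m*r^2
I = 6*3^2 = 6*9 = 54
L = I*omega = 54*4
L = 216 kg*m^2/s

216 kg*m^2/s


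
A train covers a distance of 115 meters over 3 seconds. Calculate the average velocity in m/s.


Given: distance d = 115 m, time t = 3 s
Using v = d / t
v = 115 / 3
v = 115/3 m/s

115/3 m/s


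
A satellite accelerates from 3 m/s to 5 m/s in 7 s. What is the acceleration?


Given: initial velocity v0 = 3 m/s, final velocity v = 5 m/s, time t = 7 s
Using a = (v - v0) / t
a = (5 - 3) / 7
a = 2 / 7
a = 2/7 m/s^2

2/7 m/s^2


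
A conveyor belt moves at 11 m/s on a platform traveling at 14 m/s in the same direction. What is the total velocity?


Given: object velocity = 11 m/s, platform velocity = 14 m/s (same direction)
Using classical velocity addition: v_total = v_object + v_platform
v_total = 11 + 14
v_total = 25 m/s

25 m/s


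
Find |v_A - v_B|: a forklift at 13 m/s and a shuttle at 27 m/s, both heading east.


Given: v_A = 13 m/s east, v_B = 27 m/s east
Both move in the same direction; relative speed = |v_A - v_B|
|13 - 27| = |-14|
= 14 m/s

14 m/s


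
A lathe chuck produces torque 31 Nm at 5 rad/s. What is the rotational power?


Given: tau = 31 Nm, omega = 5 rad/s
Using P = tau * omega
P = 31 * 5
P = 155 W

155 W


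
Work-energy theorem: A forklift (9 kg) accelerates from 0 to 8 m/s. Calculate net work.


Given: m = 9 kg, v0 = 0 m/s, v = 8 m/s
Using W = (1/2)*m*(v^2 - v0^2)
v^2 = 8^2 = 64
v0^2 = 0^2 = 0
v^2 - v0^2 = 64 - 0 = 64
W = (1/2)*9*64 = 288 J

288 J


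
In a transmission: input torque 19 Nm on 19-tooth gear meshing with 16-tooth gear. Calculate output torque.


Given: N1 = 19, N2 = 16, T1 = 19 Nm
Using T2/T1 = N2/N1
T2 = T1 * N2 / N1
T2 = 19 * 16 / 19
T2 = 304 / 19
T2 = 16 Nm

16 Nm


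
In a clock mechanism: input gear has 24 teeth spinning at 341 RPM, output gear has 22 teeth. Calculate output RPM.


Given: N1 = 24 teeth, w1 = 341 RPM, N2 = 22 teeth
Using N1*w1 = N2*w2
w2 = N1*w1 / N2
w2 = 24*341 / 22
w2 = 8184 / 22
w2 = 372 RPM

372 RPM


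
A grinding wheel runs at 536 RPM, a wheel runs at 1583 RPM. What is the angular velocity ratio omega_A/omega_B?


Given: RPM_A = 536, RPM_B = 1583
omega = 2*pi*RPM/60, so omega_A/omega_B = RPM_A / RPM_B
omega_A/omega_B = 536 / 1583
omega_A/omega_B = 536/1583

536/1583


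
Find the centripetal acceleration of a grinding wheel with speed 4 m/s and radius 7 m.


Given: v = 4 m/s, r = 7 m
Using a_c = v^2 / r
a_c = 4^2 / 7
a_c = 16 / 7
a_c = 16/7 m/s^2

16/7 m/s^2


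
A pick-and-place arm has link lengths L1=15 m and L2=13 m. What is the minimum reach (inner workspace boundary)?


Given: L1 = 15 m, L2 = 13 m
For a 2-link planar arm, min reach = |L1 - L2| (second link folded back)
Min reach = |15 - 13|
Min reach = 2 m

2 m


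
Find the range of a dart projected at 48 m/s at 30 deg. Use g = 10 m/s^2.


Given: v0 = 48 m/s, theta = 30 deg, g = 10 m/s^2
sin(2*30) = sin(60) = sqrt(3)/2
Using R = v0^2 * sin(2*theta) / g
R = 48^2 * (sqrt(3)/2) / 10
R = 2304 * sqrt(3) / 20
R = 576/5*sqrt(3) m

576/5*sqrt(3) m


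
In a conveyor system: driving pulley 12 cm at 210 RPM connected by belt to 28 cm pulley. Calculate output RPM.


Given: D1 = 12 cm, w1 = 210 RPM, D2 = 28 cm
Using D1*w1 = D2*w2
w2 = D1*w1 / D2
w2 = 12*210 / 28
w2 = 2520 / 28
w2 = 90 RPM

90 RPM


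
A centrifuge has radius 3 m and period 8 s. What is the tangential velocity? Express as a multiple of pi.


Given: radius r = 3 m, period T = 8 s
Using v = 2*pi*r / T
v = 2*pi*3 / 8
v = 6*pi / 8
v = 3/4*pi m/s

3/4*pi m/s


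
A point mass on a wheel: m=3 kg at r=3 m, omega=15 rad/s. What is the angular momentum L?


Given: m = 3 kg, r = 3 m, omega = 15 rad/s
For a point mass: I = m*r^2
I = 3*3^2 = 3*9 = 27
L = I*omega = 27*15
L = 405 kg*m^2/s

405 kg*m^2/s


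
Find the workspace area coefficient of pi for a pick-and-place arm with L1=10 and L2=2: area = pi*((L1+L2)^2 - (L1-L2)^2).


Given: L1 = 10, L2 = 2
(L1+L2)^2 = (12)^2 = 144
(L1-L2)^2 = (8)^2 = 64
Difference = 144 - 64 = 80
This equals 4*L1*L2 = 4*10*2 = 80
Workspace area = 80*pi

80


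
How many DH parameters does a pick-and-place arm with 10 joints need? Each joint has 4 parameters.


Given: 10 joints, 4 DH parameters per joint (d, theta, a, alpha)
Total DH parameters = number_of_joints * 4
Total = 10 * 4
Total = 40

40


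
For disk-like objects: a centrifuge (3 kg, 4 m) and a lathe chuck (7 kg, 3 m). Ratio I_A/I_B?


Given: M1=3 kg, R1=4 m, M2=7 kg, R2=3 m
For a disk: I = (1/2)*M*R^2, so I_A/I_B = (M1*R1^2)/(M2*R2^2)
M1*R1^2 = 3*16 = 48
M2*R2^2 = 7*9 = 63
I_A/I_B = 48/63 = 16/21

16/21


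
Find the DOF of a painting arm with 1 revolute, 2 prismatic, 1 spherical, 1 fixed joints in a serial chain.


Given: serial robot with 1 revolute, 2 prismatic, 1 spherical, 1 fixed joints
DOF contribution per joint type: revolute=1, prismatic=1, spherical=3, fixed=0
DOF = 1*1 + 2*1 + 1*3 + 1*0
DOF = 6

6


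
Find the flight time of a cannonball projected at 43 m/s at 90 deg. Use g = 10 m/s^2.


Given: v0 = 43 m/s, theta = 90 deg, g = 10 m/s^2
sin(90) = 1
Using T = 2*v0*sin(theta) / g
T = 2*43*1 / 10
T = 86 / 10
T = 43/5 s

43/5 s


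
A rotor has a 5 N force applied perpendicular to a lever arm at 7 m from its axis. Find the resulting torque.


Given: F = 5 N, r = 7 m, angle = 90 deg (perpendicular)
Using tau = F * r * sin(90)
sin(90) = 1
tau = 5 * 7 * 1
tau = 35 Nm

35 Nm


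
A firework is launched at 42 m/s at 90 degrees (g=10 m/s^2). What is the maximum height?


Given: v0 = 42 m/s, theta = 90 deg, g = 10 m/s^2
sin^2(90) = 1
Using H = v0^2 * sin^2(theta) / (2*g)
H = 42^2 * 1 / (2*10)
H = 1764 * 1 / 20
H = 1764 / 20
H = 441/5 m

441/5 m


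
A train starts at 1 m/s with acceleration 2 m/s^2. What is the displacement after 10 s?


Given: v0 = 1 m/s, a = 2 m/s^2, t = 10 s
Using s = v0*t + (1/2)*a*t^2
s = 1*10 + (1/2)*2*10^2
s = 10 + (1/2)*200
s = 10 + 100
s = 110

110 m


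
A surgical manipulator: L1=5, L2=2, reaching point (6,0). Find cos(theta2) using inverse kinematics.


Given: L1 = 5, L2 = 2, target (x, y) = (6, 0)
Using cos(theta2) = (x^2 + y^2 - L1^2 - L2^2) / (2*L1*L2)
x^2 + y^2 = 6^2 + 0 = 36
L1^2 + L2^2 = 25 + 4 = 29
Numerator = 36 - 29 = 7
Denominator = 2*5*2 = 20
cos(theta2) = 7/20 = 7/20

7/20


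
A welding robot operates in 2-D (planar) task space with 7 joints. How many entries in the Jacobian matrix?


Given: task space dimension = 2, joints = 7
Jacobian is a 2 x 7 matrix
Total entries = rows * columns
Total = 2 * 7
Total = 14

14


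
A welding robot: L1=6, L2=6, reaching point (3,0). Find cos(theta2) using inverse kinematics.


Given: L1 = 6, L2 = 6, target (x, y) = (3, 0)
Using cos(theta2) = (x^2 + y^2 - L1^2 - L2^2) / (2*L1*L2)
x^2 + y^2 = 3^2 + 0 = 9
L1^2 + L2^2 = 36 + 36 = 72
Numerator = 9 - 72 = -63
Denominator = 2*6*6 = 72
cos(theta2) = -63/72 = -7/8

-7/8


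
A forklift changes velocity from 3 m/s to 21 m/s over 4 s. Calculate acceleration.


Given: initial velocity v0 = 3 m/s, final velocity v = 21 m/s, time t = 4 s
Using a = (v - v0) / t
a = (21 - 3) / 4
a = 18 / 4
a = 9/2 m/s^2

9/2 m/s^2
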